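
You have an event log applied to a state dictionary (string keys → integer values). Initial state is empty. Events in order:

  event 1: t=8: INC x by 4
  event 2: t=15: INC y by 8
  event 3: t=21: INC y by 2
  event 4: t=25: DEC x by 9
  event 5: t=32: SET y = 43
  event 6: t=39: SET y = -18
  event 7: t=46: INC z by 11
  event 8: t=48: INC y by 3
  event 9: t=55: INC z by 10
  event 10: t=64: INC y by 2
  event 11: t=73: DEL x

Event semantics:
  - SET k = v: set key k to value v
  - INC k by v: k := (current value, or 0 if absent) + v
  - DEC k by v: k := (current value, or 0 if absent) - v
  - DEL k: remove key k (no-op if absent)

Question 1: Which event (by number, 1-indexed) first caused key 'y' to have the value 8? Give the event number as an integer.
Answer: 2

Derivation:
Looking for first event where y becomes 8:
  event 2: y (absent) -> 8  <-- first match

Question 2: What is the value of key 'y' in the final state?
Answer: -13

Derivation:
Track key 'y' through all 11 events:
  event 1 (t=8: INC x by 4): y unchanged
  event 2 (t=15: INC y by 8): y (absent) -> 8
  event 3 (t=21: INC y by 2): y 8 -> 10
  event 4 (t=25: DEC x by 9): y unchanged
  event 5 (t=32: SET y = 43): y 10 -> 43
  event 6 (t=39: SET y = -18): y 43 -> -18
  event 7 (t=46: INC z by 11): y unchanged
  event 8 (t=48: INC y by 3): y -18 -> -15
  event 9 (t=55: INC z by 10): y unchanged
  event 10 (t=64: INC y by 2): y -15 -> -13
  event 11 (t=73: DEL x): y unchanged
Final: y = -13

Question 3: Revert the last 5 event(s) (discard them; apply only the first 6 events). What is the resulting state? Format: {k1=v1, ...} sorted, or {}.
Keep first 6 events (discard last 5):
  after event 1 (t=8: INC x by 4): {x=4}
  after event 2 (t=15: INC y by 8): {x=4, y=8}
  after event 3 (t=21: INC y by 2): {x=4, y=10}
  after event 4 (t=25: DEC x by 9): {x=-5, y=10}
  after event 5 (t=32: SET y = 43): {x=-5, y=43}
  after event 6 (t=39: SET y = -18): {x=-5, y=-18}

Answer: {x=-5, y=-18}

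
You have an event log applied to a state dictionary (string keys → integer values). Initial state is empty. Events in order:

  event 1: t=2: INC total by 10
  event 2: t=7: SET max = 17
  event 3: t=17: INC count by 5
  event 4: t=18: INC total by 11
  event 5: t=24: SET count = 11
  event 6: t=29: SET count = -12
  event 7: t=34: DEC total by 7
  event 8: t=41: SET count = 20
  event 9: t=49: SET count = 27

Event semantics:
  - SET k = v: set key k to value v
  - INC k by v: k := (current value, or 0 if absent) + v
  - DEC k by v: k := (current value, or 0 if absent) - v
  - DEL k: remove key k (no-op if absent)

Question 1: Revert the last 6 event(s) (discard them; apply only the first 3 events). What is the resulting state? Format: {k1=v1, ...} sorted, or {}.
Answer: {count=5, max=17, total=10}

Derivation:
Keep first 3 events (discard last 6):
  after event 1 (t=2: INC total by 10): {total=10}
  after event 2 (t=7: SET max = 17): {max=17, total=10}
  after event 3 (t=17: INC count by 5): {count=5, max=17, total=10}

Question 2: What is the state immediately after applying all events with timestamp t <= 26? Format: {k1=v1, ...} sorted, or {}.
Apply events with t <= 26 (5 events):
  after event 1 (t=2: INC total by 10): {total=10}
  after event 2 (t=7: SET max = 17): {max=17, total=10}
  after event 3 (t=17: INC count by 5): {count=5, max=17, total=10}
  after event 4 (t=18: INC total by 11): {count=5, max=17, total=21}
  after event 5 (t=24: SET count = 11): {count=11, max=17, total=21}

Answer: {count=11, max=17, total=21}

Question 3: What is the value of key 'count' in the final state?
Answer: 27

Derivation:
Track key 'count' through all 9 events:
  event 1 (t=2: INC total by 10): count unchanged
  event 2 (t=7: SET max = 17): count unchanged
  event 3 (t=17: INC count by 5): count (absent) -> 5
  event 4 (t=18: INC total by 11): count unchanged
  event 5 (t=24: SET count = 11): count 5 -> 11
  event 6 (t=29: SET count = -12): count 11 -> -12
  event 7 (t=34: DEC total by 7): count unchanged
  event 8 (t=41: SET count = 20): count -12 -> 20
  event 9 (t=49: SET count = 27): count 20 -> 27
Final: count = 27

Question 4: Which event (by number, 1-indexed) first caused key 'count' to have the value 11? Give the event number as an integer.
Answer: 5

Derivation:
Looking for first event where count becomes 11:
  event 3: count = 5
  event 4: count = 5
  event 5: count 5 -> 11  <-- first match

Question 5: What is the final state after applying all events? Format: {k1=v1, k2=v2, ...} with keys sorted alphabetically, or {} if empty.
Answer: {count=27, max=17, total=14}

Derivation:
  after event 1 (t=2: INC total by 10): {total=10}
  after event 2 (t=7: SET max = 17): {max=17, total=10}
  after event 3 (t=17: INC count by 5): {count=5, max=17, total=10}
  after event 4 (t=18: INC total by 11): {count=5, max=17, total=21}
  after event 5 (t=24: SET count = 11): {count=11, max=17, total=21}
  after event 6 (t=29: SET count = -12): {count=-12, max=17, total=21}
  after event 7 (t=34: DEC total by 7): {count=-12, max=17, total=14}
  after event 8 (t=41: SET count = 20): {count=20, max=17, total=14}
  after event 9 (t=49: SET count = 27): {count=27, max=17, total=14}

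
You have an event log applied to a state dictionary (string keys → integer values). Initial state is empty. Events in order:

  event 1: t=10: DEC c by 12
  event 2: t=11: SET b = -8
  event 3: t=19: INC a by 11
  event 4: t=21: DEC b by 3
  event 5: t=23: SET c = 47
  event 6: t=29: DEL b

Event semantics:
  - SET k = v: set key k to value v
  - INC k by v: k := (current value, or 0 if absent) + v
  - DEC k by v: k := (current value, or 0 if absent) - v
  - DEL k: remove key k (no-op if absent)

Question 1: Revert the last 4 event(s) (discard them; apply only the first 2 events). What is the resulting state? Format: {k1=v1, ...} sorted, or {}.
Answer: {b=-8, c=-12}

Derivation:
Keep first 2 events (discard last 4):
  after event 1 (t=10: DEC c by 12): {c=-12}
  after event 2 (t=11: SET b = -8): {b=-8, c=-12}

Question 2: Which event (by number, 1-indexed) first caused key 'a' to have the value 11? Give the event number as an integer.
Looking for first event where a becomes 11:
  event 3: a (absent) -> 11  <-- first match

Answer: 3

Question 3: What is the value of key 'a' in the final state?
Answer: 11

Derivation:
Track key 'a' through all 6 events:
  event 1 (t=10: DEC c by 12): a unchanged
  event 2 (t=11: SET b = -8): a unchanged
  event 3 (t=19: INC a by 11): a (absent) -> 11
  event 4 (t=21: DEC b by 3): a unchanged
  event 5 (t=23: SET c = 47): a unchanged
  event 6 (t=29: DEL b): a unchanged
Final: a = 11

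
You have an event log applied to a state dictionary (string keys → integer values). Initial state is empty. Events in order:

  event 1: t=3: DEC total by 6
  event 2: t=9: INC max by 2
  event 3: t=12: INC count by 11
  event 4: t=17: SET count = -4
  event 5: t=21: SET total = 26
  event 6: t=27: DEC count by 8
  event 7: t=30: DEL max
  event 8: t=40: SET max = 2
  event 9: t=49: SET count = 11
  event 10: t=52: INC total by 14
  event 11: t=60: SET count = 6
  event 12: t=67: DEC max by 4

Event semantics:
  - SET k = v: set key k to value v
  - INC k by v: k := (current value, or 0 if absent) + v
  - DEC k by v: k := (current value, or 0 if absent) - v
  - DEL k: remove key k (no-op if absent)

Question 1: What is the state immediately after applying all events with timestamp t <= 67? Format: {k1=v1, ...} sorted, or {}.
Apply events with t <= 67 (12 events):
  after event 1 (t=3: DEC total by 6): {total=-6}
  after event 2 (t=9: INC max by 2): {max=2, total=-6}
  after event 3 (t=12: INC count by 11): {count=11, max=2, total=-6}
  after event 4 (t=17: SET count = -4): {count=-4, max=2, total=-6}
  after event 5 (t=21: SET total = 26): {count=-4, max=2, total=26}
  after event 6 (t=27: DEC count by 8): {count=-12, max=2, total=26}
  after event 7 (t=30: DEL max): {count=-12, total=26}
  after event 8 (t=40: SET max = 2): {count=-12, max=2, total=26}
  after event 9 (t=49: SET count = 11): {count=11, max=2, total=26}
  after event 10 (t=52: INC total by 14): {count=11, max=2, total=40}
  after event 11 (t=60: SET count = 6): {count=6, max=2, total=40}
  after event 12 (t=67: DEC max by 4): {count=6, max=-2, total=40}

Answer: {count=6, max=-2, total=40}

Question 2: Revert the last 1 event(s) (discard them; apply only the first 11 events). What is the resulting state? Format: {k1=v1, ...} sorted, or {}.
Keep first 11 events (discard last 1):
  after event 1 (t=3: DEC total by 6): {total=-6}
  after event 2 (t=9: INC max by 2): {max=2, total=-6}
  after event 3 (t=12: INC count by 11): {count=11, max=2, total=-6}
  after event 4 (t=17: SET count = -4): {count=-4, max=2, total=-6}
  after event 5 (t=21: SET total = 26): {count=-4, max=2, total=26}
  after event 6 (t=27: DEC count by 8): {count=-12, max=2, total=26}
  after event 7 (t=30: DEL max): {count=-12, total=26}
  after event 8 (t=40: SET max = 2): {count=-12, max=2, total=26}
  after event 9 (t=49: SET count = 11): {count=11, max=2, total=26}
  after event 10 (t=52: INC total by 14): {count=11, max=2, total=40}
  after event 11 (t=60: SET count = 6): {count=6, max=2, total=40}

Answer: {count=6, max=2, total=40}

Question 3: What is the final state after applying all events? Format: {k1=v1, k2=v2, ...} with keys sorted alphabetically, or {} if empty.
  after event 1 (t=3: DEC total by 6): {total=-6}
  after event 2 (t=9: INC max by 2): {max=2, total=-6}
  after event 3 (t=12: INC count by 11): {count=11, max=2, total=-6}
  after event 4 (t=17: SET count = -4): {count=-4, max=2, total=-6}
  after event 5 (t=21: SET total = 26): {count=-4, max=2, total=26}
  after event 6 (t=27: DEC count by 8): {count=-12, max=2, total=26}
  after event 7 (t=30: DEL max): {count=-12, total=26}
  after event 8 (t=40: SET max = 2): {count=-12, max=2, total=26}
  after event 9 (t=49: SET count = 11): {count=11, max=2, total=26}
  after event 10 (t=52: INC total by 14): {count=11, max=2, total=40}
  after event 11 (t=60: SET count = 6): {count=6, max=2, total=40}
  after event 12 (t=67: DEC max by 4): {count=6, max=-2, total=40}

Answer: {count=6, max=-2, total=40}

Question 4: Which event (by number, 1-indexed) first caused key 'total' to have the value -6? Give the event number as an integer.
Looking for first event where total becomes -6:
  event 1: total (absent) -> -6  <-- first match

Answer: 1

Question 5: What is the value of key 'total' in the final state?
Track key 'total' through all 12 events:
  event 1 (t=3: DEC total by 6): total (absent) -> -6
  event 2 (t=9: INC max by 2): total unchanged
  event 3 (t=12: INC count by 11): total unchanged
  event 4 (t=17: SET count = -4): total unchanged
  event 5 (t=21: SET total = 26): total -6 -> 26
  event 6 (t=27: DEC count by 8): total unchanged
  event 7 (t=30: DEL max): total unchanged
  event 8 (t=40: SET max = 2): total unchanged
  event 9 (t=49: SET count = 11): total unchanged
  event 10 (t=52: INC total by 14): total 26 -> 40
  event 11 (t=60: SET count = 6): total unchanged
  event 12 (t=67: DEC max by 4): total unchanged
Final: total = 40

Answer: 40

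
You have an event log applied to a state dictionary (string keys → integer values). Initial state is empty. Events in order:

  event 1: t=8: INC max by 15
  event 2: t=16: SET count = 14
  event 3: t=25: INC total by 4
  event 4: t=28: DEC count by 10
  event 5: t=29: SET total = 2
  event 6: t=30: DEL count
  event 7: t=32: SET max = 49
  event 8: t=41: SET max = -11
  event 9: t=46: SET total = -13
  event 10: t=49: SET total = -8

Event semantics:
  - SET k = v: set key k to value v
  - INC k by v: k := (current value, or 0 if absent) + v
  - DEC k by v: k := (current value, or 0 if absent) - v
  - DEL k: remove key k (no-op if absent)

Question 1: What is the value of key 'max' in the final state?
Answer: -11

Derivation:
Track key 'max' through all 10 events:
  event 1 (t=8: INC max by 15): max (absent) -> 15
  event 2 (t=16: SET count = 14): max unchanged
  event 3 (t=25: INC total by 4): max unchanged
  event 4 (t=28: DEC count by 10): max unchanged
  event 5 (t=29: SET total = 2): max unchanged
  event 6 (t=30: DEL count): max unchanged
  event 7 (t=32: SET max = 49): max 15 -> 49
  event 8 (t=41: SET max = -11): max 49 -> -11
  event 9 (t=46: SET total = -13): max unchanged
  event 10 (t=49: SET total = -8): max unchanged
Final: max = -11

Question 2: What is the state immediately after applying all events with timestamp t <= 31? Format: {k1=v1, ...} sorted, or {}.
Apply events with t <= 31 (6 events):
  after event 1 (t=8: INC max by 15): {max=15}
  after event 2 (t=16: SET count = 14): {count=14, max=15}
  after event 3 (t=25: INC total by 4): {count=14, max=15, total=4}
  after event 4 (t=28: DEC count by 10): {count=4, max=15, total=4}
  after event 5 (t=29: SET total = 2): {count=4, max=15, total=2}
  after event 6 (t=30: DEL count): {max=15, total=2}

Answer: {max=15, total=2}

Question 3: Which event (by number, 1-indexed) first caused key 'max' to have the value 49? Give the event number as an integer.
Answer: 7

Derivation:
Looking for first event where max becomes 49:
  event 1: max = 15
  event 2: max = 15
  event 3: max = 15
  event 4: max = 15
  event 5: max = 15
  event 6: max = 15
  event 7: max 15 -> 49  <-- first match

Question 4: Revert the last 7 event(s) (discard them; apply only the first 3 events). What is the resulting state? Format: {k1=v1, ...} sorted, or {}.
Answer: {count=14, max=15, total=4}

Derivation:
Keep first 3 events (discard last 7):
  after event 1 (t=8: INC max by 15): {max=15}
  after event 2 (t=16: SET count = 14): {count=14, max=15}
  after event 3 (t=25: INC total by 4): {count=14, max=15, total=4}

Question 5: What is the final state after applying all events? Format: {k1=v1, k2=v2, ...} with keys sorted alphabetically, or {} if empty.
Answer: {max=-11, total=-8}

Derivation:
  after event 1 (t=8: INC max by 15): {max=15}
  after event 2 (t=16: SET count = 14): {count=14, max=15}
  after event 3 (t=25: INC total by 4): {count=14, max=15, total=4}
  after event 4 (t=28: DEC count by 10): {count=4, max=15, total=4}
  after event 5 (t=29: SET total = 2): {count=4, max=15, total=2}
  after event 6 (t=30: DEL count): {max=15, total=2}
  after event 7 (t=32: SET max = 49): {max=49, total=2}
  after event 8 (t=41: SET max = -11): {max=-11, total=2}
  after event 9 (t=46: SET total = -13): {max=-11, total=-13}
  after event 10 (t=49: SET total = -8): {max=-11, total=-8}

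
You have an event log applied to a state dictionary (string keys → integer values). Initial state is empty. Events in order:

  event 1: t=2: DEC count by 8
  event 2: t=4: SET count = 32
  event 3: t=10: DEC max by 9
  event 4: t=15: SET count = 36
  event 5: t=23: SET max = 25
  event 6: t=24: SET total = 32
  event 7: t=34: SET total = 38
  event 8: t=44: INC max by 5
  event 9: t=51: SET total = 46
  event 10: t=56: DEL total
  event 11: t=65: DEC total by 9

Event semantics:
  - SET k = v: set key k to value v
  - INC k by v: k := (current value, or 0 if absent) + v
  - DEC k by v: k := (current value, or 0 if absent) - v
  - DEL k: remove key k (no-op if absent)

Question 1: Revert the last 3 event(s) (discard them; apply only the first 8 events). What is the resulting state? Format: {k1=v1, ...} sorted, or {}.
Keep first 8 events (discard last 3):
  after event 1 (t=2: DEC count by 8): {count=-8}
  after event 2 (t=4: SET count = 32): {count=32}
  after event 3 (t=10: DEC max by 9): {count=32, max=-9}
  after event 4 (t=15: SET count = 36): {count=36, max=-9}
  after event 5 (t=23: SET max = 25): {count=36, max=25}
  after event 6 (t=24: SET total = 32): {count=36, max=25, total=32}
  after event 7 (t=34: SET total = 38): {count=36, max=25, total=38}
  after event 8 (t=44: INC max by 5): {count=36, max=30, total=38}

Answer: {count=36, max=30, total=38}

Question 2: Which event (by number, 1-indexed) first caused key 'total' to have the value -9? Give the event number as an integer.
Looking for first event where total becomes -9:
  event 6: total = 32
  event 7: total = 38
  event 8: total = 38
  event 9: total = 46
  event 10: total = (absent)
  event 11: total (absent) -> -9  <-- first match

Answer: 11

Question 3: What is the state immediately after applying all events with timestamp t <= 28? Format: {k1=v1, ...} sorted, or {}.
Apply events with t <= 28 (6 events):
  after event 1 (t=2: DEC count by 8): {count=-8}
  after event 2 (t=4: SET count = 32): {count=32}
  after event 3 (t=10: DEC max by 9): {count=32, max=-9}
  after event 4 (t=15: SET count = 36): {count=36, max=-9}
  after event 5 (t=23: SET max = 25): {count=36, max=25}
  after event 6 (t=24: SET total = 32): {count=36, max=25, total=32}

Answer: {count=36, max=25, total=32}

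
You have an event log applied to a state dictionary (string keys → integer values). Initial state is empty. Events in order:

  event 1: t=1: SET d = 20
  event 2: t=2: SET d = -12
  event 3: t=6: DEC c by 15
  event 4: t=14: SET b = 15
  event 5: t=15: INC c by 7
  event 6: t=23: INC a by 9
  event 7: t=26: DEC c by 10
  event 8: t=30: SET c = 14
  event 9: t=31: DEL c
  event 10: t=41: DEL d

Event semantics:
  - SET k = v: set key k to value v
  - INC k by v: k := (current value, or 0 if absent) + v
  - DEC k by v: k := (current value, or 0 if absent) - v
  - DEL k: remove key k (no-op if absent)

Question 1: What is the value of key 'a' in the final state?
Answer: 9

Derivation:
Track key 'a' through all 10 events:
  event 1 (t=1: SET d = 20): a unchanged
  event 2 (t=2: SET d = -12): a unchanged
  event 3 (t=6: DEC c by 15): a unchanged
  event 4 (t=14: SET b = 15): a unchanged
  event 5 (t=15: INC c by 7): a unchanged
  event 6 (t=23: INC a by 9): a (absent) -> 9
  event 7 (t=26: DEC c by 10): a unchanged
  event 8 (t=30: SET c = 14): a unchanged
  event 9 (t=31: DEL c): a unchanged
  event 10 (t=41: DEL d): a unchanged
Final: a = 9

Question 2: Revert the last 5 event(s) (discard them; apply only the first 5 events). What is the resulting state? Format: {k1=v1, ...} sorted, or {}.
Answer: {b=15, c=-8, d=-12}

Derivation:
Keep first 5 events (discard last 5):
  after event 1 (t=1: SET d = 20): {d=20}
  after event 2 (t=2: SET d = -12): {d=-12}
  after event 3 (t=6: DEC c by 15): {c=-15, d=-12}
  after event 4 (t=14: SET b = 15): {b=15, c=-15, d=-12}
  after event 5 (t=15: INC c by 7): {b=15, c=-8, d=-12}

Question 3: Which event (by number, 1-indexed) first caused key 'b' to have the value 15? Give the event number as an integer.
Looking for first event where b becomes 15:
  event 4: b (absent) -> 15  <-- first match

Answer: 4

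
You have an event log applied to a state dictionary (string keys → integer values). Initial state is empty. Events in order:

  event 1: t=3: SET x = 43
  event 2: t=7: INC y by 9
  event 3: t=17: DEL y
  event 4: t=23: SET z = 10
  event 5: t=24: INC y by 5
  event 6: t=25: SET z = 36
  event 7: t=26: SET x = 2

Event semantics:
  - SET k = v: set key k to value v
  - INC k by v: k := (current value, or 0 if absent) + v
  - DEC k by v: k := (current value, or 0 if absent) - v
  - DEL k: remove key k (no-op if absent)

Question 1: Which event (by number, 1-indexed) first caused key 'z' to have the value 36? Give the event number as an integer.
Looking for first event where z becomes 36:
  event 4: z = 10
  event 5: z = 10
  event 6: z 10 -> 36  <-- first match

Answer: 6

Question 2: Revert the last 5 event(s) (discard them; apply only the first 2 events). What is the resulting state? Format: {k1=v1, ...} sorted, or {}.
Answer: {x=43, y=9}

Derivation:
Keep first 2 events (discard last 5):
  after event 1 (t=3: SET x = 43): {x=43}
  after event 2 (t=7: INC y by 9): {x=43, y=9}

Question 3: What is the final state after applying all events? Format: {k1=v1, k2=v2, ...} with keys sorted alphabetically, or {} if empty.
Answer: {x=2, y=5, z=36}

Derivation:
  after event 1 (t=3: SET x = 43): {x=43}
  after event 2 (t=7: INC y by 9): {x=43, y=9}
  after event 3 (t=17: DEL y): {x=43}
  after event 4 (t=23: SET z = 10): {x=43, z=10}
  after event 5 (t=24: INC y by 5): {x=43, y=5, z=10}
  after event 6 (t=25: SET z = 36): {x=43, y=5, z=36}
  after event 7 (t=26: SET x = 2): {x=2, y=5, z=36}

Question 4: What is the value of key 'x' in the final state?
Answer: 2

Derivation:
Track key 'x' through all 7 events:
  event 1 (t=3: SET x = 43): x (absent) -> 43
  event 2 (t=7: INC y by 9): x unchanged
  event 3 (t=17: DEL y): x unchanged
  event 4 (t=23: SET z = 10): x unchanged
  event 5 (t=24: INC y by 5): x unchanged
  event 6 (t=25: SET z = 36): x unchanged
  event 7 (t=26: SET x = 2): x 43 -> 2
Final: x = 2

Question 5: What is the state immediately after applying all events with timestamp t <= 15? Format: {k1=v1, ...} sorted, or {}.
Apply events with t <= 15 (2 events):
  after event 1 (t=3: SET x = 43): {x=43}
  after event 2 (t=7: INC y by 9): {x=43, y=9}

Answer: {x=43, y=9}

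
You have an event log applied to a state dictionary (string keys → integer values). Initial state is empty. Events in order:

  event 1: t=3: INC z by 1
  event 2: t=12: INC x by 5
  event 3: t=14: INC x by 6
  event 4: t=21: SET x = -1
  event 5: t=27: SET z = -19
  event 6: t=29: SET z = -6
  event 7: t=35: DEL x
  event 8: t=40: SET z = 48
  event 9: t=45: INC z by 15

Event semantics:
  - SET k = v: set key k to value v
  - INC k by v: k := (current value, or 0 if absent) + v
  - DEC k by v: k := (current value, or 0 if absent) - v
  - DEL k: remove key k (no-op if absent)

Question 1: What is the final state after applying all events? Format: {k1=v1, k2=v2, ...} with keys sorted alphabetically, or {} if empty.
  after event 1 (t=3: INC z by 1): {z=1}
  after event 2 (t=12: INC x by 5): {x=5, z=1}
  after event 3 (t=14: INC x by 6): {x=11, z=1}
  after event 4 (t=21: SET x = -1): {x=-1, z=1}
  after event 5 (t=27: SET z = -19): {x=-1, z=-19}
  after event 6 (t=29: SET z = -6): {x=-1, z=-6}
  after event 7 (t=35: DEL x): {z=-6}
  after event 8 (t=40: SET z = 48): {z=48}
  after event 9 (t=45: INC z by 15): {z=63}

Answer: {z=63}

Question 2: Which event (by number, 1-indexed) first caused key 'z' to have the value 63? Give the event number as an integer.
Looking for first event where z becomes 63:
  event 1: z = 1
  event 2: z = 1
  event 3: z = 1
  event 4: z = 1
  event 5: z = -19
  event 6: z = -6
  event 7: z = -6
  event 8: z = 48
  event 9: z 48 -> 63  <-- first match

Answer: 9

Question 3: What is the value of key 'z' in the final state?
Track key 'z' through all 9 events:
  event 1 (t=3: INC z by 1): z (absent) -> 1
  event 2 (t=12: INC x by 5): z unchanged
  event 3 (t=14: INC x by 6): z unchanged
  event 4 (t=21: SET x = -1): z unchanged
  event 5 (t=27: SET z = -19): z 1 -> -19
  event 6 (t=29: SET z = -6): z -19 -> -6
  event 7 (t=35: DEL x): z unchanged
  event 8 (t=40: SET z = 48): z -6 -> 48
  event 9 (t=45: INC z by 15): z 48 -> 63
Final: z = 63

Answer: 63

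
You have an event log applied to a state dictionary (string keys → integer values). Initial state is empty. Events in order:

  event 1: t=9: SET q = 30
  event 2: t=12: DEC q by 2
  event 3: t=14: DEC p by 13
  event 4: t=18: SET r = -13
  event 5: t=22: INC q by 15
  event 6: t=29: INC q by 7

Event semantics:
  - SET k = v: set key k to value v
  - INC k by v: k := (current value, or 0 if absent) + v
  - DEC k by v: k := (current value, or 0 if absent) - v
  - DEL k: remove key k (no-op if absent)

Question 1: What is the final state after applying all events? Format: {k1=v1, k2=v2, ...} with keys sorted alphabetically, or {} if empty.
Answer: {p=-13, q=50, r=-13}

Derivation:
  after event 1 (t=9: SET q = 30): {q=30}
  after event 2 (t=12: DEC q by 2): {q=28}
  after event 3 (t=14: DEC p by 13): {p=-13, q=28}
  after event 4 (t=18: SET r = -13): {p=-13, q=28, r=-13}
  after event 5 (t=22: INC q by 15): {p=-13, q=43, r=-13}
  after event 6 (t=29: INC q by 7): {p=-13, q=50, r=-13}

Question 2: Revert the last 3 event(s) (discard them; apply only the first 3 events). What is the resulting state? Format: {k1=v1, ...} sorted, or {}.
Keep first 3 events (discard last 3):
  after event 1 (t=9: SET q = 30): {q=30}
  after event 2 (t=12: DEC q by 2): {q=28}
  after event 3 (t=14: DEC p by 13): {p=-13, q=28}

Answer: {p=-13, q=28}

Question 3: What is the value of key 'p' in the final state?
Answer: -13

Derivation:
Track key 'p' through all 6 events:
  event 1 (t=9: SET q = 30): p unchanged
  event 2 (t=12: DEC q by 2): p unchanged
  event 3 (t=14: DEC p by 13): p (absent) -> -13
  event 4 (t=18: SET r = -13): p unchanged
  event 5 (t=22: INC q by 15): p unchanged
  event 6 (t=29: INC q by 7): p unchanged
Final: p = -13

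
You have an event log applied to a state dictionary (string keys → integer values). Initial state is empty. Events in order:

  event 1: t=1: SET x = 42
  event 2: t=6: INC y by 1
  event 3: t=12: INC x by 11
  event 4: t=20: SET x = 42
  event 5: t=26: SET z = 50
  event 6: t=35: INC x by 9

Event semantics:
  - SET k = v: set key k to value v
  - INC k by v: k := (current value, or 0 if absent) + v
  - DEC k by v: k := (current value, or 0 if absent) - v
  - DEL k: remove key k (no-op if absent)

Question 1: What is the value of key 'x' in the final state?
Track key 'x' through all 6 events:
  event 1 (t=1: SET x = 42): x (absent) -> 42
  event 2 (t=6: INC y by 1): x unchanged
  event 3 (t=12: INC x by 11): x 42 -> 53
  event 4 (t=20: SET x = 42): x 53 -> 42
  event 5 (t=26: SET z = 50): x unchanged
  event 6 (t=35: INC x by 9): x 42 -> 51
Final: x = 51

Answer: 51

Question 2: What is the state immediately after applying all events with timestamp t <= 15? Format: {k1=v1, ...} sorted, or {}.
Answer: {x=53, y=1}

Derivation:
Apply events with t <= 15 (3 events):
  after event 1 (t=1: SET x = 42): {x=42}
  after event 2 (t=6: INC y by 1): {x=42, y=1}
  after event 3 (t=12: INC x by 11): {x=53, y=1}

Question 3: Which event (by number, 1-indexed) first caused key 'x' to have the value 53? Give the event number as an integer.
Answer: 3

Derivation:
Looking for first event where x becomes 53:
  event 1: x = 42
  event 2: x = 42
  event 3: x 42 -> 53  <-- first match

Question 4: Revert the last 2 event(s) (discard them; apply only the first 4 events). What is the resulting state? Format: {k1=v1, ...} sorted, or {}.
Answer: {x=42, y=1}

Derivation:
Keep first 4 events (discard last 2):
  after event 1 (t=1: SET x = 42): {x=42}
  after event 2 (t=6: INC y by 1): {x=42, y=1}
  after event 3 (t=12: INC x by 11): {x=53, y=1}
  after event 4 (t=20: SET x = 42): {x=42, y=1}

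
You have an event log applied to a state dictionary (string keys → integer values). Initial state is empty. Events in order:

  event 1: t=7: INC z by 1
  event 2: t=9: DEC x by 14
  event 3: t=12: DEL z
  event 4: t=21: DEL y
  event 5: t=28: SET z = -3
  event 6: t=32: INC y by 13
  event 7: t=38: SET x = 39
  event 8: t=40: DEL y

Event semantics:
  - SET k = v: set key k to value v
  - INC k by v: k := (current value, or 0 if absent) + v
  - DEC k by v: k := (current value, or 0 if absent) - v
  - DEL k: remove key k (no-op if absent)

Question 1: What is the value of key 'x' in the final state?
Answer: 39

Derivation:
Track key 'x' through all 8 events:
  event 1 (t=7: INC z by 1): x unchanged
  event 2 (t=9: DEC x by 14): x (absent) -> -14
  event 3 (t=12: DEL z): x unchanged
  event 4 (t=21: DEL y): x unchanged
  event 5 (t=28: SET z = -3): x unchanged
  event 6 (t=32: INC y by 13): x unchanged
  event 7 (t=38: SET x = 39): x -14 -> 39
  event 8 (t=40: DEL y): x unchanged
Final: x = 39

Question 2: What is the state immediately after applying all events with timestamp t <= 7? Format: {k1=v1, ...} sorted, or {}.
Answer: {z=1}

Derivation:
Apply events with t <= 7 (1 events):
  after event 1 (t=7: INC z by 1): {z=1}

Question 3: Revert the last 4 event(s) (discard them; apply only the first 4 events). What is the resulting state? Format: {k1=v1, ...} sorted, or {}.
Keep first 4 events (discard last 4):
  after event 1 (t=7: INC z by 1): {z=1}
  after event 2 (t=9: DEC x by 14): {x=-14, z=1}
  after event 3 (t=12: DEL z): {x=-14}
  after event 4 (t=21: DEL y): {x=-14}

Answer: {x=-14}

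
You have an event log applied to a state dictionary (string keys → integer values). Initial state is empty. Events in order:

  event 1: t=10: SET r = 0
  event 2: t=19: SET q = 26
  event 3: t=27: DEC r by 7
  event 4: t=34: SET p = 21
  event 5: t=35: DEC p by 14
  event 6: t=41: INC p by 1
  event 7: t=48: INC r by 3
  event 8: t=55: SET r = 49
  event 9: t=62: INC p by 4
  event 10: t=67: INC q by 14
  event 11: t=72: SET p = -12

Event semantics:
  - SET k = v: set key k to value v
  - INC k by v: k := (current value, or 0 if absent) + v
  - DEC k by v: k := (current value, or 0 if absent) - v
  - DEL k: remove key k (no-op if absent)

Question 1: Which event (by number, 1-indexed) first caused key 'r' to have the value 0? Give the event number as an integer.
Looking for first event where r becomes 0:
  event 1: r (absent) -> 0  <-- first match

Answer: 1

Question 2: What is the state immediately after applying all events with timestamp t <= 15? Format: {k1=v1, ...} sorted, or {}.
Answer: {r=0}

Derivation:
Apply events with t <= 15 (1 events):
  after event 1 (t=10: SET r = 0): {r=0}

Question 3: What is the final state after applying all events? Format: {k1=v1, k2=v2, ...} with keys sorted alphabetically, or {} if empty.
  after event 1 (t=10: SET r = 0): {r=0}
  after event 2 (t=19: SET q = 26): {q=26, r=0}
  after event 3 (t=27: DEC r by 7): {q=26, r=-7}
  after event 4 (t=34: SET p = 21): {p=21, q=26, r=-7}
  after event 5 (t=35: DEC p by 14): {p=7, q=26, r=-7}
  after event 6 (t=41: INC p by 1): {p=8, q=26, r=-7}
  after event 7 (t=48: INC r by 3): {p=8, q=26, r=-4}
  after event 8 (t=55: SET r = 49): {p=8, q=26, r=49}
  after event 9 (t=62: INC p by 4): {p=12, q=26, r=49}
  after event 10 (t=67: INC q by 14): {p=12, q=40, r=49}
  after event 11 (t=72: SET p = -12): {p=-12, q=40, r=49}

Answer: {p=-12, q=40, r=49}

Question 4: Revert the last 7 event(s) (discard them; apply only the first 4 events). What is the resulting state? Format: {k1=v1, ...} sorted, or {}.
Answer: {p=21, q=26, r=-7}

Derivation:
Keep first 4 events (discard last 7):
  after event 1 (t=10: SET r = 0): {r=0}
  after event 2 (t=19: SET q = 26): {q=26, r=0}
  after event 3 (t=27: DEC r by 7): {q=26, r=-7}
  after event 4 (t=34: SET p = 21): {p=21, q=26, r=-7}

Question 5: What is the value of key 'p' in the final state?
Answer: -12

Derivation:
Track key 'p' through all 11 events:
  event 1 (t=10: SET r = 0): p unchanged
  event 2 (t=19: SET q = 26): p unchanged
  event 3 (t=27: DEC r by 7): p unchanged
  event 4 (t=34: SET p = 21): p (absent) -> 21
  event 5 (t=35: DEC p by 14): p 21 -> 7
  event 6 (t=41: INC p by 1): p 7 -> 8
  event 7 (t=48: INC r by 3): p unchanged
  event 8 (t=55: SET r = 49): p unchanged
  event 9 (t=62: INC p by 4): p 8 -> 12
  event 10 (t=67: INC q by 14): p unchanged
  event 11 (t=72: SET p = -12): p 12 -> -12
Final: p = -12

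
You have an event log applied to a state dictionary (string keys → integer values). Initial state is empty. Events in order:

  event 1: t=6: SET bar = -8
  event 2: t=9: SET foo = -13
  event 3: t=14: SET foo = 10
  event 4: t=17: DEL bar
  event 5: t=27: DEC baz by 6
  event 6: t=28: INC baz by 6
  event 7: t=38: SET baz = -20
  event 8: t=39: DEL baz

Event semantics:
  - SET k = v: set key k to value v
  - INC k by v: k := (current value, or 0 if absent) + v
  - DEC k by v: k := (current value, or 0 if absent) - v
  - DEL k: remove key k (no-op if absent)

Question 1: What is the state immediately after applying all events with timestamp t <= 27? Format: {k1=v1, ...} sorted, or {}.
Answer: {baz=-6, foo=10}

Derivation:
Apply events with t <= 27 (5 events):
  after event 1 (t=6: SET bar = -8): {bar=-8}
  after event 2 (t=9: SET foo = -13): {bar=-8, foo=-13}
  after event 3 (t=14: SET foo = 10): {bar=-8, foo=10}
  after event 4 (t=17: DEL bar): {foo=10}
  after event 5 (t=27: DEC baz by 6): {baz=-6, foo=10}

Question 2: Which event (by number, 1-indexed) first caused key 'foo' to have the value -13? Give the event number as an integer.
Looking for first event where foo becomes -13:
  event 2: foo (absent) -> -13  <-- first match

Answer: 2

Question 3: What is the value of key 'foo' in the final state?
Answer: 10

Derivation:
Track key 'foo' through all 8 events:
  event 1 (t=6: SET bar = -8): foo unchanged
  event 2 (t=9: SET foo = -13): foo (absent) -> -13
  event 3 (t=14: SET foo = 10): foo -13 -> 10
  event 4 (t=17: DEL bar): foo unchanged
  event 5 (t=27: DEC baz by 6): foo unchanged
  event 6 (t=28: INC baz by 6): foo unchanged
  event 7 (t=38: SET baz = -20): foo unchanged
  event 8 (t=39: DEL baz): foo unchanged
Final: foo = 10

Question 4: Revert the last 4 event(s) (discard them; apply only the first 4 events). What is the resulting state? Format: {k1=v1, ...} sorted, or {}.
Answer: {foo=10}

Derivation:
Keep first 4 events (discard last 4):
  after event 1 (t=6: SET bar = -8): {bar=-8}
  after event 2 (t=9: SET foo = -13): {bar=-8, foo=-13}
  after event 3 (t=14: SET foo = 10): {bar=-8, foo=10}
  after event 4 (t=17: DEL bar): {foo=10}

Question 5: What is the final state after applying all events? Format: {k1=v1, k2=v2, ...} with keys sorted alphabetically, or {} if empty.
Answer: {foo=10}

Derivation:
  after event 1 (t=6: SET bar = -8): {bar=-8}
  after event 2 (t=9: SET foo = -13): {bar=-8, foo=-13}
  after event 3 (t=14: SET foo = 10): {bar=-8, foo=10}
  after event 4 (t=17: DEL bar): {foo=10}
  after event 5 (t=27: DEC baz by 6): {baz=-6, foo=10}
  after event 6 (t=28: INC baz by 6): {baz=0, foo=10}
  after event 7 (t=38: SET baz = -20): {baz=-20, foo=10}
  after event 8 (t=39: DEL baz): {foo=10}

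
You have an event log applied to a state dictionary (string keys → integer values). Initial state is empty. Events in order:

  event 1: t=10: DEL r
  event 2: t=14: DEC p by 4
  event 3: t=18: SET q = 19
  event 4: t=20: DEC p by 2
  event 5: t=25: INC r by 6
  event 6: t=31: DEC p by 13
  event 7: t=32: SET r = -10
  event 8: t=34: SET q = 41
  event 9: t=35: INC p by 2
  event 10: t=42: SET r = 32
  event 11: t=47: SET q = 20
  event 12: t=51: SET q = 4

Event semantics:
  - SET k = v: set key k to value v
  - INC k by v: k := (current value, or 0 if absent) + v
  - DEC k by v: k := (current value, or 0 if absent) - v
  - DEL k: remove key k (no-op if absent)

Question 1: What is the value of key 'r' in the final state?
Answer: 32

Derivation:
Track key 'r' through all 12 events:
  event 1 (t=10: DEL r): r (absent) -> (absent)
  event 2 (t=14: DEC p by 4): r unchanged
  event 3 (t=18: SET q = 19): r unchanged
  event 4 (t=20: DEC p by 2): r unchanged
  event 5 (t=25: INC r by 6): r (absent) -> 6
  event 6 (t=31: DEC p by 13): r unchanged
  event 7 (t=32: SET r = -10): r 6 -> -10
  event 8 (t=34: SET q = 41): r unchanged
  event 9 (t=35: INC p by 2): r unchanged
  event 10 (t=42: SET r = 32): r -10 -> 32
  event 11 (t=47: SET q = 20): r unchanged
  event 12 (t=51: SET q = 4): r unchanged
Final: r = 32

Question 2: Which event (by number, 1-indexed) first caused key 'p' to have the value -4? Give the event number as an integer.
Looking for first event where p becomes -4:
  event 2: p (absent) -> -4  <-- first match

Answer: 2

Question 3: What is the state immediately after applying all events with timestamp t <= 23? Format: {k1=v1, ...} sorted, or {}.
Apply events with t <= 23 (4 events):
  after event 1 (t=10: DEL r): {}
  after event 2 (t=14: DEC p by 4): {p=-4}
  after event 3 (t=18: SET q = 19): {p=-4, q=19}
  after event 4 (t=20: DEC p by 2): {p=-6, q=19}

Answer: {p=-6, q=19}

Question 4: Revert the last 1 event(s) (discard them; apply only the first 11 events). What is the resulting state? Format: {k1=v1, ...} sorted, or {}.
Keep first 11 events (discard last 1):
  after event 1 (t=10: DEL r): {}
  after event 2 (t=14: DEC p by 4): {p=-4}
  after event 3 (t=18: SET q = 19): {p=-4, q=19}
  after event 4 (t=20: DEC p by 2): {p=-6, q=19}
  after event 5 (t=25: INC r by 6): {p=-6, q=19, r=6}
  after event 6 (t=31: DEC p by 13): {p=-19, q=19, r=6}
  after event 7 (t=32: SET r = -10): {p=-19, q=19, r=-10}
  after event 8 (t=34: SET q = 41): {p=-19, q=41, r=-10}
  after event 9 (t=35: INC p by 2): {p=-17, q=41, r=-10}
  after event 10 (t=42: SET r = 32): {p=-17, q=41, r=32}
  after event 11 (t=47: SET q = 20): {p=-17, q=20, r=32}

Answer: {p=-17, q=20, r=32}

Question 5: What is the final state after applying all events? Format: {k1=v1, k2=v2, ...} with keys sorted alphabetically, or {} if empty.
  after event 1 (t=10: DEL r): {}
  after event 2 (t=14: DEC p by 4): {p=-4}
  after event 3 (t=18: SET q = 19): {p=-4, q=19}
  after event 4 (t=20: DEC p by 2): {p=-6, q=19}
  after event 5 (t=25: INC r by 6): {p=-6, q=19, r=6}
  after event 6 (t=31: DEC p by 13): {p=-19, q=19, r=6}
  after event 7 (t=32: SET r = -10): {p=-19, q=19, r=-10}
  after event 8 (t=34: SET q = 41): {p=-19, q=41, r=-10}
  after event 9 (t=35: INC p by 2): {p=-17, q=41, r=-10}
  after event 10 (t=42: SET r = 32): {p=-17, q=41, r=32}
  after event 11 (t=47: SET q = 20): {p=-17, q=20, r=32}
  after event 12 (t=51: SET q = 4): {p=-17, q=4, r=32}

Answer: {p=-17, q=4, r=32}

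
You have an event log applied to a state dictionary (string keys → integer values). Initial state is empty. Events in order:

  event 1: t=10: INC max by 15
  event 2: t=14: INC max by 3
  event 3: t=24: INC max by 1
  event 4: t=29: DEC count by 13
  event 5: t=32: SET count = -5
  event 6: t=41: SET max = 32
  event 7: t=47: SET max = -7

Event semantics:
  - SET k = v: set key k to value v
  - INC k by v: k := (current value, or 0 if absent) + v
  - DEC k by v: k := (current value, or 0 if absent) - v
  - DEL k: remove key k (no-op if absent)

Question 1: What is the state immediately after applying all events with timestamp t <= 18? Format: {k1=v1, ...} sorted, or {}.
Answer: {max=18}

Derivation:
Apply events with t <= 18 (2 events):
  after event 1 (t=10: INC max by 15): {max=15}
  after event 2 (t=14: INC max by 3): {max=18}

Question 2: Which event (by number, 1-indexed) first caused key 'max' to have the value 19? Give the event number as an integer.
Answer: 3

Derivation:
Looking for first event where max becomes 19:
  event 1: max = 15
  event 2: max = 18
  event 3: max 18 -> 19  <-- first match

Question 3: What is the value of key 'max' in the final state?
Track key 'max' through all 7 events:
  event 1 (t=10: INC max by 15): max (absent) -> 15
  event 2 (t=14: INC max by 3): max 15 -> 18
  event 3 (t=24: INC max by 1): max 18 -> 19
  event 4 (t=29: DEC count by 13): max unchanged
  event 5 (t=32: SET count = -5): max unchanged
  event 6 (t=41: SET max = 32): max 19 -> 32
  event 7 (t=47: SET max = -7): max 32 -> -7
Final: max = -7

Answer: -7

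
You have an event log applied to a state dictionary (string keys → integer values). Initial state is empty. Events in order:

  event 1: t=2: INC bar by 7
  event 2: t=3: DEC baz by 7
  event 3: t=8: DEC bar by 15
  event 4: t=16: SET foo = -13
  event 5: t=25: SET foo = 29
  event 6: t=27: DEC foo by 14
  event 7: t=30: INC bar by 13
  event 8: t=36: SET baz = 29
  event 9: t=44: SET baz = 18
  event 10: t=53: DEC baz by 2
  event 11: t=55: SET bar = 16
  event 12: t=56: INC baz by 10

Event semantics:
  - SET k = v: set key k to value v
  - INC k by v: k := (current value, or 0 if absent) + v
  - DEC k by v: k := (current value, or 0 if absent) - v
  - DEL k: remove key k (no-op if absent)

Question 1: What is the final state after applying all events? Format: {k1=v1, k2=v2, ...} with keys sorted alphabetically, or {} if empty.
  after event 1 (t=2: INC bar by 7): {bar=7}
  after event 2 (t=3: DEC baz by 7): {bar=7, baz=-7}
  after event 3 (t=8: DEC bar by 15): {bar=-8, baz=-7}
  after event 4 (t=16: SET foo = -13): {bar=-8, baz=-7, foo=-13}
  after event 5 (t=25: SET foo = 29): {bar=-8, baz=-7, foo=29}
  after event 6 (t=27: DEC foo by 14): {bar=-8, baz=-7, foo=15}
  after event 7 (t=30: INC bar by 13): {bar=5, baz=-7, foo=15}
  after event 8 (t=36: SET baz = 29): {bar=5, baz=29, foo=15}
  after event 9 (t=44: SET baz = 18): {bar=5, baz=18, foo=15}
  after event 10 (t=53: DEC baz by 2): {bar=5, baz=16, foo=15}
  after event 11 (t=55: SET bar = 16): {bar=16, baz=16, foo=15}
  after event 12 (t=56: INC baz by 10): {bar=16, baz=26, foo=15}

Answer: {bar=16, baz=26, foo=15}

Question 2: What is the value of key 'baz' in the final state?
Track key 'baz' through all 12 events:
  event 1 (t=2: INC bar by 7): baz unchanged
  event 2 (t=3: DEC baz by 7): baz (absent) -> -7
  event 3 (t=8: DEC bar by 15): baz unchanged
  event 4 (t=16: SET foo = -13): baz unchanged
  event 5 (t=25: SET foo = 29): baz unchanged
  event 6 (t=27: DEC foo by 14): baz unchanged
  event 7 (t=30: INC bar by 13): baz unchanged
  event 8 (t=36: SET baz = 29): baz -7 -> 29
  event 9 (t=44: SET baz = 18): baz 29 -> 18
  event 10 (t=53: DEC baz by 2): baz 18 -> 16
  event 11 (t=55: SET bar = 16): baz unchanged
  event 12 (t=56: INC baz by 10): baz 16 -> 26
Final: baz = 26

Answer: 26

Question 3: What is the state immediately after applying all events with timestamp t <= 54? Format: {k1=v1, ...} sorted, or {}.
Apply events with t <= 54 (10 events):
  after event 1 (t=2: INC bar by 7): {bar=7}
  after event 2 (t=3: DEC baz by 7): {bar=7, baz=-7}
  after event 3 (t=8: DEC bar by 15): {bar=-8, baz=-7}
  after event 4 (t=16: SET foo = -13): {bar=-8, baz=-7, foo=-13}
  after event 5 (t=25: SET foo = 29): {bar=-8, baz=-7, foo=29}
  after event 6 (t=27: DEC foo by 14): {bar=-8, baz=-7, foo=15}
  after event 7 (t=30: INC bar by 13): {bar=5, baz=-7, foo=15}
  after event 8 (t=36: SET baz = 29): {bar=5, baz=29, foo=15}
  after event 9 (t=44: SET baz = 18): {bar=5, baz=18, foo=15}
  after event 10 (t=53: DEC baz by 2): {bar=5, baz=16, foo=15}

Answer: {bar=5, baz=16, foo=15}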